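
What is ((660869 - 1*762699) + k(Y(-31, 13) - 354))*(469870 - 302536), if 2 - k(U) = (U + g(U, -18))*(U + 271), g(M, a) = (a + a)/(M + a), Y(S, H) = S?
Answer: -9825894313500/403 ≈ -2.4382e+10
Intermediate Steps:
g(M, a) = 2*a/(M + a) (g(M, a) = (2*a)/(M + a) = 2*a/(M + a))
k(U) = 2 - (271 + U)*(U - 36/(-18 + U)) (k(U) = 2 - (U + 2*(-18)/(U - 18))*(U + 271) = 2 - (U + 2*(-18)/(-18 + U))*(271 + U) = 2 - (U - 36/(-18 + U))*(271 + U) = 2 - (271 + U)*(U - 36/(-18 + U)))
((660869 - 1*762699) + k(Y(-31, 13) - 354))*(469870 - 302536) = ((660869 - 1*762699) + (9720 - (-31 - 354)³ - 253*(-31 - 354)² + 4916*(-31 - 354))/(-18 + (-31 - 354)))*(469870 - 302536) = ((660869 - 762699) + (9720 - 1*(-385)³ - 253*(-385)² + 4916*(-385))/(-18 - 385))*167334 = (-101830 + (9720 - 1*(-57066625) - 253*148225 - 1892660)/(-403))*167334 = (-101830 - (9720 + 57066625 - 37500925 - 1892660)/403)*167334 = (-101830 - 1/403*17682760)*167334 = (-101830 - 17682760/403)*167334 = -58720250/403*167334 = -9825894313500/403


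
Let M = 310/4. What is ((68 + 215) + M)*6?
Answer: 2163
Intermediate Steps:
M = 155/2 (M = 310*(1/4) = 155/2 ≈ 77.500)
((68 + 215) + M)*6 = ((68 + 215) + 155/2)*6 = (283 + 155/2)*6 = (721/2)*6 = 2163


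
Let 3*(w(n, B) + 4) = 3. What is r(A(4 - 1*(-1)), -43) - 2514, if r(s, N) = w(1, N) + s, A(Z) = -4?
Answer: -2521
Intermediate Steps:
w(n, B) = -3 (w(n, B) = -4 + (1/3)*3 = -4 + 1 = -3)
r(s, N) = -3 + s
r(A(4 - 1*(-1)), -43) - 2514 = (-3 - 4) - 2514 = -7 - 2514 = -2521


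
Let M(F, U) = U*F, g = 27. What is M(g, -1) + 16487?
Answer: 16460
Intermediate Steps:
M(F, U) = F*U
M(g, -1) + 16487 = 27*(-1) + 16487 = -27 + 16487 = 16460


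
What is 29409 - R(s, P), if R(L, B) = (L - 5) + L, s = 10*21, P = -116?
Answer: 28994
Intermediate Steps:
s = 210
R(L, B) = -5 + 2*L (R(L, B) = (-5 + L) + L = -5 + 2*L)
29409 - R(s, P) = 29409 - (-5 + 2*210) = 29409 - (-5 + 420) = 29409 - 1*415 = 29409 - 415 = 28994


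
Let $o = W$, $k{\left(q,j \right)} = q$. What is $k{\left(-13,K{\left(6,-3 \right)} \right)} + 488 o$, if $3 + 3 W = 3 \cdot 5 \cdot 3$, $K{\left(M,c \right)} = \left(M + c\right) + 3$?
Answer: $6819$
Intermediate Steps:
$K{\left(M,c \right)} = 3 + M + c$
$W = 14$ ($W = -1 + \frac{3 \cdot 5 \cdot 3}{3} = -1 + \frac{15 \cdot 3}{3} = -1 + \frac{1}{3} \cdot 45 = -1 + 15 = 14$)
$o = 14$
$k{\left(-13,K{\left(6,-3 \right)} \right)} + 488 o = -13 + 488 \cdot 14 = -13 + 6832 = 6819$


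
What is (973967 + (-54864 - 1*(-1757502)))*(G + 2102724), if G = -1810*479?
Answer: 3307571803070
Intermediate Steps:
G = -866990
(973967 + (-54864 - 1*(-1757502)))*(G + 2102724) = (973967 + (-54864 - 1*(-1757502)))*(-866990 + 2102724) = (973967 + (-54864 + 1757502))*1235734 = (973967 + 1702638)*1235734 = 2676605*1235734 = 3307571803070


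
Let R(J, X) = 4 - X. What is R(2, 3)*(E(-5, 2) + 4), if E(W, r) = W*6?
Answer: -26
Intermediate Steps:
E(W, r) = 6*W
R(2, 3)*(E(-5, 2) + 4) = (4 - 1*3)*(6*(-5) + 4) = (4 - 3)*(-30 + 4) = 1*(-26) = -26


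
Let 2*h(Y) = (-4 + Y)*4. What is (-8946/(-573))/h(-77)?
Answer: -497/5157 ≈ -0.096374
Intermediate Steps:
h(Y) = -8 + 2*Y (h(Y) = ((-4 + Y)*4)/2 = (-16 + 4*Y)/2 = -8 + 2*Y)
(-8946/(-573))/h(-77) = (-8946/(-573))/(-8 + 2*(-77)) = (-8946*(-1/573))/(-8 - 154) = (2982/191)/(-162) = (2982/191)*(-1/162) = -497/5157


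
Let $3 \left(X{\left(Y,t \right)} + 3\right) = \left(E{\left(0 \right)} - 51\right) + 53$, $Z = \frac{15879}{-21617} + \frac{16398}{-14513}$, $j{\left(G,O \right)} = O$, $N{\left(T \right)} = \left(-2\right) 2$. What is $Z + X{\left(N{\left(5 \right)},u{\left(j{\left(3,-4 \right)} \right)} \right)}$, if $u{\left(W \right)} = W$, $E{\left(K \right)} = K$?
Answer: $- \frac{3950875126}{941182563} \approx -4.1978$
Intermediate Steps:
$N{\left(T \right)} = -4$
$Z = - \frac{584927493}{313727521}$ ($Z = 15879 \left(- \frac{1}{21617}\right) + 16398 \left(- \frac{1}{14513}\right) = - \frac{15879}{21617} - \frac{16398}{14513} = - \frac{584927493}{313727521} \approx -1.8644$)
$X{\left(Y,t \right)} = - \frac{7}{3}$ ($X{\left(Y,t \right)} = -3 + \frac{\left(0 - 51\right) + 53}{3} = -3 + \frac{-51 + 53}{3} = -3 + \frac{1}{3} \cdot 2 = -3 + \frac{2}{3} = - \frac{7}{3}$)
$Z + X{\left(N{\left(5 \right)},u{\left(j{\left(3,-4 \right)} \right)} \right)} = - \frac{584927493}{313727521} - \frac{7}{3} = - \frac{3950875126}{941182563}$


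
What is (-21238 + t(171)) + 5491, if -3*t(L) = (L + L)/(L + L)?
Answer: -47242/3 ≈ -15747.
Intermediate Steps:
t(L) = -1/3 (t(L) = -(L + L)/(3*(L + L)) = -2*L/(3*(2*L)) = -2*L*1/(2*L)/3 = -1/3*1 = -1/3)
(-21238 + t(171)) + 5491 = (-21238 - 1/3) + 5491 = -63715/3 + 5491 = -47242/3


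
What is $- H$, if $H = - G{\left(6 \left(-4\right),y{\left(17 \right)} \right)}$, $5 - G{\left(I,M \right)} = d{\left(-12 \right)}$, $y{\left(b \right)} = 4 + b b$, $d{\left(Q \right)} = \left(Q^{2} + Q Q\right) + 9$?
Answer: $-292$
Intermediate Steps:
$d{\left(Q \right)} = 9 + 2 Q^{2}$ ($d{\left(Q \right)} = \left(Q^{2} + Q^{2}\right) + 9 = 2 Q^{2} + 9 = 9 + 2 Q^{2}$)
$y{\left(b \right)} = 4 + b^{2}$
$G{\left(I,M \right)} = -292$ ($G{\left(I,M \right)} = 5 - \left(9 + 2 \left(-12\right)^{2}\right) = 5 - \left(9 + 2 \cdot 144\right) = 5 - \left(9 + 288\right) = 5 - 297 = -292$)
$H = 292$ ($H = \left(-1\right) \left(-292\right) = 292$)
$- H = \left(-1\right) 292 = -292$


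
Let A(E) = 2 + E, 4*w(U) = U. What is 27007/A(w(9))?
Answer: 108028/17 ≈ 6354.6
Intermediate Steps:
w(U) = U/4
27007/A(w(9)) = 27007/(2 + (¼)*9) = 27007/(2 + 9/4) = 27007/(17/4) = 27007*(4/17) = 108028/17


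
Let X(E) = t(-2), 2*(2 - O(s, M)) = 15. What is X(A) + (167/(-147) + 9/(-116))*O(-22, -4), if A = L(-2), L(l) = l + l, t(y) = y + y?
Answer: 91229/34104 ≈ 2.6750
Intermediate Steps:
t(y) = 2*y
L(l) = 2*l
A = -4 (A = 2*(-2) = -4)
O(s, M) = -11/2 (O(s, M) = 2 - ½*15 = 2 - 15/2 = -11/2)
X(E) = -4 (X(E) = 2*(-2) = -4)
X(A) + (167/(-147) + 9/(-116))*O(-22, -4) = -4 + (167/(-147) + 9/(-116))*(-11/2) = -4 + (167*(-1/147) + 9*(-1/116))*(-11/2) = -4 + (-167/147 - 9/116)*(-11/2) = -4 - 20695/17052*(-11/2) = -4 + 227645/34104 = 91229/34104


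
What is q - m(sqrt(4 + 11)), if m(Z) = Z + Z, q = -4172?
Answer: -4172 - 2*sqrt(15) ≈ -4179.8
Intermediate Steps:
m(Z) = 2*Z
q - m(sqrt(4 + 11)) = -4172 - 2*sqrt(4 + 11) = -4172 - 2*sqrt(15)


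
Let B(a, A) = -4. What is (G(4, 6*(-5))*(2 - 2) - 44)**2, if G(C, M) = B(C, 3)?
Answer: 1936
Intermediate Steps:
G(C, M) = -4
(G(4, 6*(-5))*(2 - 2) - 44)**2 = (-4*(2 - 2) - 44)**2 = (-4*0 - 44)**2 = (0 - 44)**2 = (-44)**2 = 1936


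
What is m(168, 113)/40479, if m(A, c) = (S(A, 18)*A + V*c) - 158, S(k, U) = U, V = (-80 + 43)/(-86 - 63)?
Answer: 431215/6031371 ≈ 0.071495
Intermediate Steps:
V = 37/149 (V = -37/(-149) = -37*(-1/149) = 37/149 ≈ 0.24832)
m(A, c) = -158 + 18*A + 37*c/149 (m(A, c) = (18*A + 37*c/149) - 158 = -158 + 18*A + 37*c/149)
m(168, 113)/40479 = (-158 + 18*168 + (37/149)*113)/40479 = (-158 + 3024 + 4181/149)*(1/40479) = (431215/149)*(1/40479) = 431215/6031371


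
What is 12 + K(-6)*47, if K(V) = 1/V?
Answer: 25/6 ≈ 4.1667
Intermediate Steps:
12 + K(-6)*47 = 12 + 47/(-6) = 12 - 1/6*47 = 12 - 47/6 = 25/6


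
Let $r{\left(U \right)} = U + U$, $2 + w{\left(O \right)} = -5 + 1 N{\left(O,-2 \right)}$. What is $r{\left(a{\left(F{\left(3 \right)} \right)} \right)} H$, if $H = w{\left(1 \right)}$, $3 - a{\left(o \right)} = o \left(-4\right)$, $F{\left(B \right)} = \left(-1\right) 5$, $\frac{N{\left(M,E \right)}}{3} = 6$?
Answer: $-374$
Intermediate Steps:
$N{\left(M,E \right)} = 18$ ($N{\left(M,E \right)} = 3 \cdot 6 = 18$)
$F{\left(B \right)} = -5$
$a{\left(o \right)} = 3 + 4 o$ ($a{\left(o \right)} = 3 - o \left(-4\right) = 3 - - 4 o = 3 + 4 o$)
$w{\left(O \right)} = 11$ ($w{\left(O \right)} = -2 + \left(-5 + 1 \cdot 18\right) = -2 + \left(-5 + 18\right) = -2 + 13 = 11$)
$r{\left(U \right)} = 2 U$
$H = 11$
$r{\left(a{\left(F{\left(3 \right)} \right)} \right)} H = 2 \left(3 + 4 \left(-5\right)\right) 11 = 2 \left(3 - 20\right) 11 = 2 \left(-17\right) 11 = \left(-34\right) 11 = -374$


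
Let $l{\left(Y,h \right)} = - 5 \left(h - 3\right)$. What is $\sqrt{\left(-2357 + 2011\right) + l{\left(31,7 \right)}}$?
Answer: $i \sqrt{366} \approx 19.131 i$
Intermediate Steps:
$l{\left(Y,h \right)} = 15 - 5 h$ ($l{\left(Y,h \right)} = - 5 \left(-3 + h\right) = 15 - 5 h$)
$\sqrt{\left(-2357 + 2011\right) + l{\left(31,7 \right)}} = \sqrt{\left(-2357 + 2011\right) + \left(15 - 35\right)} = \sqrt{-346 + \left(15 - 35\right)} = \sqrt{-346 - 20} = \sqrt{-366} = i \sqrt{366}$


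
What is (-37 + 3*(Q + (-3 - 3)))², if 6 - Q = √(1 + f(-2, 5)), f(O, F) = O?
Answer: 1360 + 222*I ≈ 1360.0 + 222.0*I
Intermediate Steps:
Q = 6 - I (Q = 6 - √(1 - 2) = 6 - √(-1) = 6 - I ≈ 6.0 - 1.0*I)
(-37 + 3*(Q + (-3 - 3)))² = (-37 + 3*((6 - I) + (-3 - 3)))² = (-37 + 3*((6 - I) - 6))² = (-37 + 3*(-I))² = (-37 - 3*I)²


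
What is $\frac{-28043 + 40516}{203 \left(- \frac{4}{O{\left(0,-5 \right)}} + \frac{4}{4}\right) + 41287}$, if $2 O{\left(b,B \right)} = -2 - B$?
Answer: $\frac{37419}{122846} \approx 0.3046$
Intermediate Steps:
$O{\left(b,B \right)} = -1 - \frac{B}{2}$ ($O{\left(b,B \right)} = \frac{-2 - B}{2} = -1 - \frac{B}{2}$)
$\frac{-28043 + 40516}{203 \left(- \frac{4}{O{\left(0,-5 \right)}} + \frac{4}{4}\right) + 41287} = \frac{-28043 + 40516}{203 \left(- \frac{4}{-1 - - \frac{5}{2}} + \frac{4}{4}\right) + 41287} = \frac{12473}{203 \left(- \frac{4}{-1 + \frac{5}{2}} + 4 \cdot \frac{1}{4}\right) + 41287} = \frac{12473}{203 \left(- \frac{4}{\frac{3}{2}} + 1\right) + 41287} = \frac{12473}{203 \left(\left(-4\right) \frac{2}{3} + 1\right) + 41287} = \frac{12473}{203 \left(- \frac{8}{3} + 1\right) + 41287} = \frac{12473}{203 \left(- \frac{5}{3}\right) + 41287} = \frac{12473}{- \frac{1015}{3} + 41287} = \frac{12473}{\frac{122846}{3}} = 12473 \cdot \frac{3}{122846} = \frac{37419}{122846}$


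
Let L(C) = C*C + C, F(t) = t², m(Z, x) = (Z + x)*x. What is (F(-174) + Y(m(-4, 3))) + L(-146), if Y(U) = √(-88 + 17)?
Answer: 51446 + I*√71 ≈ 51446.0 + 8.4261*I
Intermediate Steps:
m(Z, x) = x*(Z + x)
Y(U) = I*√71 (Y(U) = √(-71) = I*√71)
L(C) = C + C² (L(C) = C² + C = C + C²)
(F(-174) + Y(m(-4, 3))) + L(-146) = ((-174)² + I*√71) - 146*(1 - 146) = (30276 + I*√71) - 146*(-145) = (30276 + I*√71) + 21170 = 51446 + I*√71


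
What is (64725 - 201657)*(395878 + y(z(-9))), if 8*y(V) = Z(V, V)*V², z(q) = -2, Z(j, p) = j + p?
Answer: -54208092432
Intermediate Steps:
y(V) = V³/4 (y(V) = ((V + V)*V²)/8 = ((2*V)*V²)/8 = (2*V³)/8 = V³/4)
(64725 - 201657)*(395878 + y(z(-9))) = (64725 - 201657)*(395878 + (¼)*(-2)³) = -136932*(395878 + (¼)*(-8)) = -136932*(395878 - 2) = -136932*395876 = -54208092432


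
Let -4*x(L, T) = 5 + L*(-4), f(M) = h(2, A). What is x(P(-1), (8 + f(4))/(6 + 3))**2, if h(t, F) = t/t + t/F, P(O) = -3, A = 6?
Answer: 289/16 ≈ 18.063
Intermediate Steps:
h(t, F) = 1 + t/F
f(M) = 4/3 (f(M) = (6 + 2)/6 = (1/6)*8 = 4/3)
x(L, T) = -5/4 + L (x(L, T) = -(5 + L*(-4))/4 = -(5 - 4*L)/4 = -5/4 + L)
x(P(-1), (8 + f(4))/(6 + 3))**2 = (-5/4 - 3)**2 = (-17/4)**2 = 289/16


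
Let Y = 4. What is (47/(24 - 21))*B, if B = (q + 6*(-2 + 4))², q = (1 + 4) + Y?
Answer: 6909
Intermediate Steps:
q = 9 (q = (1 + 4) + 4 = 5 + 4 = 9)
B = 441 (B = (9 + 6*(-2 + 4))² = (9 + 6*2)² = (9 + 12)² = 21² = 441)
(47/(24 - 21))*B = (47/(24 - 21))*441 = (47/3)*441 = 6909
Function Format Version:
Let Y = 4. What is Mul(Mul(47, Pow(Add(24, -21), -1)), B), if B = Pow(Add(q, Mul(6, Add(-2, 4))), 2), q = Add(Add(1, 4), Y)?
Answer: 6909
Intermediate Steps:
q = 9 (q = Add(Add(1, 4), 4) = Add(5, 4) = 9)
B = 441 (B = Pow(Add(9, Mul(6, Add(-2, 4))), 2) = Pow(Add(9, Mul(6, 2)), 2) = Pow(Add(9, 12), 2) = Pow(21, 2) = 441)
Mul(Mul(47, Pow(Add(24, -21), -1)), B) = Mul(Mul(47, Pow(Add(24, -21), -1)), 441) = Mul(Mul(47, Pow(3, -1)), 441) = Mul(Mul(47, Rational(1, 3)), 441) = Mul(Rational(47, 3), 441) = 6909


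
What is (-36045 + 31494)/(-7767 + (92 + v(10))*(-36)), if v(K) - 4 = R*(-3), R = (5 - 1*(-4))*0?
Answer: 1517/3741 ≈ 0.40551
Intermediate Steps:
R = 0 (R = (5 + 4)*0 = 9*0 = 0)
v(K) = 4 (v(K) = 4 + 0*(-3) = 4 + 0 = 4)
(-36045 + 31494)/(-7767 + (92 + v(10))*(-36)) = (-36045 + 31494)/(-7767 + (92 + 4)*(-36)) = -4551/(-7767 + 96*(-36)) = -4551/(-7767 - 3456) = -4551/(-11223) = -4551*(-1/11223) = 1517/3741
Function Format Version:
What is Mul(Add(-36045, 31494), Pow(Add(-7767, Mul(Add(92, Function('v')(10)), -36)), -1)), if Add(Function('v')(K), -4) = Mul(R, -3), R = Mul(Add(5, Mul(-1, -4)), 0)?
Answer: Rational(1517, 3741) ≈ 0.40551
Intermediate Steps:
R = 0 (R = Mul(Add(5, 4), 0) = Mul(9, 0) = 0)
Function('v')(K) = 4 (Function('v')(K) = Add(4, Mul(0, -3)) = Add(4, 0) = 4)
Mul(Add(-36045, 31494), Pow(Add(-7767, Mul(Add(92, Function('v')(10)), -36)), -1)) = Mul(Add(-36045, 31494), Pow(Add(-7767, Mul(Add(92, 4), -36)), -1)) = Mul(-4551, Pow(Add(-7767, Mul(96, -36)), -1)) = Mul(-4551, Pow(Add(-7767, -3456), -1)) = Mul(-4551, Pow(-11223, -1)) = Mul(-4551, Rational(-1, 11223)) = Rational(1517, 3741)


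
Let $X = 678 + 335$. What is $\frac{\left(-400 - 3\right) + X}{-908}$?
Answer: $- \frac{305}{454} \approx -0.67181$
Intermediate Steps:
$X = 1013$
$\frac{\left(-400 - 3\right) + X}{-908} = \frac{\left(-400 - 3\right) + 1013}{-908} = - \frac{-403 + 1013}{908} = \left(- \frac{1}{908}\right) 610 = - \frac{305}{454}$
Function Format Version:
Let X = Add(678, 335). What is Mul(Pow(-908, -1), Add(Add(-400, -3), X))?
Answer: Rational(-305, 454) ≈ -0.67181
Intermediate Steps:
X = 1013
Mul(Pow(-908, -1), Add(Add(-400, -3), X)) = Mul(Pow(-908, -1), Add(Add(-400, -3), 1013)) = Mul(Rational(-1, 908), Add(-403, 1013)) = Mul(Rational(-1, 908), 610) = Rational(-305, 454)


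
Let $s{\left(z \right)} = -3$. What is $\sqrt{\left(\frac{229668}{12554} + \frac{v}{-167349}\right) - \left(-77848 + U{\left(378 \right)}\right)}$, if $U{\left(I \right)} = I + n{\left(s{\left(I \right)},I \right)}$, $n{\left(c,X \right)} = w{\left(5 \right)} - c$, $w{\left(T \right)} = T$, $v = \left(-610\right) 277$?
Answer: $\frac{\sqrt{85496320057314607153986}}{1050449673} \approx 278.35$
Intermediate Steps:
$v = -168970$
$n{\left(c,X \right)} = 5 - c$
$U{\left(I \right)} = 8 + I$ ($U{\left(I \right)} = I + \left(5 - -3\right) = I + \left(5 + 3\right) = I + 8 = 8 + I$)
$\sqrt{\left(\frac{229668}{12554} + \frac{v}{-167349}\right) - \left(-77848 + U{\left(378 \right)}\right)} = \sqrt{\left(\frac{229668}{12554} - \frac{168970}{-167349}\right) + \left(77848 - \left(8 + 378\right)\right)} = \sqrt{\left(229668 \cdot \frac{1}{12554} - - \frac{168970}{167349}\right) + \left(77848 - 386\right)} = \sqrt{\left(\frac{114834}{6277} + \frac{168970}{167349}\right) + \left(77848 - 386\right)} = \sqrt{\frac{20277979756}{1050449673} + 77462} = \sqrt{\frac{81390210549682}{1050449673}} = \frac{\sqrt{85496320057314607153986}}{1050449673}$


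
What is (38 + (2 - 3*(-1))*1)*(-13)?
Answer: -559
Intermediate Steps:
(38 + (2 - 3*(-1))*1)*(-13) = (38 + (2 + 3)*1)*(-13) = (38 + 5*1)*(-13) = (38 + 5)*(-13) = 43*(-13) = -559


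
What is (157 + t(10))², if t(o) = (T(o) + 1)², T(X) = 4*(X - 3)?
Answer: 996004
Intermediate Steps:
T(X) = -12 + 4*X (T(X) = 4*(-3 + X) = -12 + 4*X)
t(o) = (-11 + 4*o)² (t(o) = ((-12 + 4*o) + 1)² = (-11 + 4*o)²)
(157 + t(10))² = (157 + (-11 + 4*10)²)² = (157 + (-11 + 40)²)² = (157 + 29²)² = (157 + 841)² = 998² = 996004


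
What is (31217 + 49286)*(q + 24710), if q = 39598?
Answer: 5176986924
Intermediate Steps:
(31217 + 49286)*(q + 24710) = (31217 + 49286)*(39598 + 24710) = 80503*64308 = 5176986924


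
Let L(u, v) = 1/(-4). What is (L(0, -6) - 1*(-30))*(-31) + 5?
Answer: -3669/4 ≈ -917.25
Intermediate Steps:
L(u, v) = -1/4
(L(0, -6) - 1*(-30))*(-31) + 5 = (-1/4 - 1*(-30))*(-31) + 5 = (-1/4 + 30)*(-31) + 5 = (119/4)*(-31) + 5 = -3689/4 + 5 = -3669/4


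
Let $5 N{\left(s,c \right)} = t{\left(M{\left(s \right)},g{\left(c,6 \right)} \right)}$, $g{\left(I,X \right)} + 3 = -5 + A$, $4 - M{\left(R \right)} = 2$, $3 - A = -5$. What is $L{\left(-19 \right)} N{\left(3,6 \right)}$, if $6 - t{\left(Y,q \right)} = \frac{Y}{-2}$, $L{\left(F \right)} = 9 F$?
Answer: $- \frac{1197}{5} \approx -239.4$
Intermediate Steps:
$A = 8$ ($A = 3 - -5 = 3 + 5 = 8$)
$M{\left(R \right)} = 2$ ($M{\left(R \right)} = 4 - 2 = 2$)
$g{\left(I,X \right)} = 0$ ($g{\left(I,X \right)} = -3 + \left(-5 + 8\right) = -3 + 3 = 0$)
$t{\left(Y,q \right)} = 6 + \frac{Y}{2}$ ($t{\left(Y,q \right)} = 6 - \frac{Y}{-2} = 6 - Y \left(- \frac{1}{2}\right) = 6 - - \frac{Y}{2} = 6 + \frac{Y}{2}$)
$N{\left(s,c \right)} = \frac{7}{5}$ ($N{\left(s,c \right)} = \frac{6 + \frac{1}{2} \cdot 2}{5} = \frac{6 + 1}{5} = \frac{1}{5} \cdot 7 = \frac{7}{5}$)
$L{\left(-19 \right)} N{\left(3,6 \right)} = 9 \left(-19\right) \frac{7}{5} = \left(-171\right) \frac{7}{5} = - \frac{1197}{5}$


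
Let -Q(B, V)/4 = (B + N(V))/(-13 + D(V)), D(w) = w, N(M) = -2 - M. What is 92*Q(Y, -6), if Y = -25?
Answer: -7728/19 ≈ -406.74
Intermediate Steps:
Q(B, V) = -4*(-2 + B - V)/(-13 + V) (Q(B, V) = -4*(B + (-2 - V))/(-13 + V) = -4*(-2 + B - V)/(-13 + V))
92*Q(Y, -6) = 92*(4*(2 - 6 - 1*(-25))/(-13 - 6)) = 92*(4*(2 - 6 + 25)/(-19)) = 92*(4*(-1/19)*21) = 92*(-84/19) = -7728/19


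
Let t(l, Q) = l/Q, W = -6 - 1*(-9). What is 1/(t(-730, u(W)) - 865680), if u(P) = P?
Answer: -3/2597770 ≈ -1.1548e-6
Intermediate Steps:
W = 3 (W = -6 + 9 = 3)
1/(t(-730, u(W)) - 865680) = 1/(-730/3 - 865680) = 1/(-2597770/3) = -3/2597770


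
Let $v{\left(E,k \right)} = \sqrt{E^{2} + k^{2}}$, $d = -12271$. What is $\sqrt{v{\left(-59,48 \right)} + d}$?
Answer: $\sqrt{-12271 + \sqrt{5785}} \approx 110.43 i$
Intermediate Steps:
$\sqrt{v{\left(-59,48 \right)} + d} = \sqrt{\sqrt{\left(-59\right)^{2} + 48^{2}} - 12271} = \sqrt{\sqrt{3481 + 2304} - 12271} = \sqrt{\sqrt{5785} - 12271} = \sqrt{-12271 + \sqrt{5785}}$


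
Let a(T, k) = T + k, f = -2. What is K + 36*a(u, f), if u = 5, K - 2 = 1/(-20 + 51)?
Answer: 3411/31 ≈ 110.03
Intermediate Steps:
K = 63/31 (K = 2 + 1/(-20 + 51) = 2 + 1/31 = 63/31 ≈ 2.0323)
K + 36*a(u, f) = 63/31 + 36*(5 - 2) = 63/31 + 36*3 = 63/31 + 108 = 3411/31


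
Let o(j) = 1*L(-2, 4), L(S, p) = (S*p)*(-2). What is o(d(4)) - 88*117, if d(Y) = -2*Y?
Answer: -10280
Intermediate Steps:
L(S, p) = -2*S*p
o(j) = 16 (o(j) = 1*(-2*(-2)*4) = 1*16 = 16)
o(d(4)) - 88*117 = 16 - 88*117 = 16 - 10296 = -10280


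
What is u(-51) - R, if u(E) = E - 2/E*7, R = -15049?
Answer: 764912/51 ≈ 14998.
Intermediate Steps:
u(E) = E - 14/E
u(-51) - R = (-51 - 14/(-51)) - 1*(-15049) = (-51 - 14*(-1/51)) + 15049 = (-51 + 14/51) + 15049 = -2587/51 + 15049 = 764912/51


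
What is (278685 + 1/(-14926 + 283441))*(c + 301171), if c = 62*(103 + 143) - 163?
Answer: 525912990309728/5967 ≈ 8.8137e+10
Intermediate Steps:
c = 15089 (c = 62*246 - 163 = 15252 - 163 = 15089)
(278685 + 1/(-14926 + 283441))*(c + 301171) = (278685 + 1/(-14926 + 283441))*(15089 + 301171) = (278685 + 1/268515)*316260 = (74831102776/268515)*316260 = 525912990309728/5967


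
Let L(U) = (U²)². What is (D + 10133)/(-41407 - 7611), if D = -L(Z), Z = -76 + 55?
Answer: 92174/24509 ≈ 3.7608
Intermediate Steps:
Z = -21
L(U) = U⁴
D = -194481 (D = -1*(-21)⁴ = -1*194481 = -194481)
(D + 10133)/(-41407 - 7611) = (-194481 + 10133)/(-41407 - 7611) = -184348/(-49018) = -184348*(-1/49018) = 92174/24509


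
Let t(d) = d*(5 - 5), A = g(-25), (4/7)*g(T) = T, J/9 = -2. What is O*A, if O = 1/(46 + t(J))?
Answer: -175/184 ≈ -0.95109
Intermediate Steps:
J = -18 (J = 9*(-2) = -18)
g(T) = 7*T/4
A = -175/4 (A = (7/4)*(-25) = -175/4 ≈ -43.750)
t(d) = 0 (t(d) = d*0 = 0)
O = 1/46 (O = 1/(46 + 0) = 1/46 ≈ 0.021739)
O*A = (1/46)*(-175/4) = -175/184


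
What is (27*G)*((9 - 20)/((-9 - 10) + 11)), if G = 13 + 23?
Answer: 2673/2 ≈ 1336.5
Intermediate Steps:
G = 36
(27*G)*((9 - 20)/((-9 - 10) + 11)) = (27*36)*((9 - 20)/((-9 - 10) + 11)) = 972*(-11/(-19 + 11)) = 972*(-11/(-8)) = 972*(-11*(-⅛)) = 972*(11/8) = 2673/2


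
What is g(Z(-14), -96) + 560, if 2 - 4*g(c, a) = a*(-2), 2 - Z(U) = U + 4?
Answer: 1025/2 ≈ 512.50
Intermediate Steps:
Z(U) = -2 - U (Z(U) = 2 - (U + 4) = 2 - (4 + U) = 2 + (-4 - U) = -2 - U)
g(c, a) = ½ + a/2 (g(c, a) = ½ - a*(-2)/4 = ½ - (-1)*a/2 = ½ + a/2)
g(Z(-14), -96) + 560 = (½ + (½)*(-96)) + 560 = (½ - 48) + 560 = -95/2 + 560 = 1025/2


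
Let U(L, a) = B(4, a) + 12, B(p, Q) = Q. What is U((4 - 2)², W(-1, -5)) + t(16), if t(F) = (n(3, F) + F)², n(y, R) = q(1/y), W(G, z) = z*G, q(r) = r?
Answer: 2554/9 ≈ 283.78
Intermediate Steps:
W(G, z) = G*z
n(y, R) = 1/y
t(F) = (⅓ + F)² (t(F) = (1/3 + F)² = (⅓ + F)²)
U(L, a) = 12 + a (U(L, a) = a + 12 = 12 + a)
U((4 - 2)², W(-1, -5)) + t(16) = (12 - 1*(-5)) + (1 + 3*16)²/9 = (12 + 5) + (1 + 48)²/9 = 17 + (⅑)*49² = 17 + (⅑)*2401 = 17 + 2401/9 = 2554/9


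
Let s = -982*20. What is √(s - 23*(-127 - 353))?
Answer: 10*I*√86 ≈ 92.736*I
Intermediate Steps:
s = -19640
√(s - 23*(-127 - 353)) = √(-19640 - 23*(-127 - 353)) = √(-19640 - 23*(-480)) = √(-19640 + 11040) = √(-8600) = 10*I*√86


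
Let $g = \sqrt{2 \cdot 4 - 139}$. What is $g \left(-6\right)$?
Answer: $- 6 i \sqrt{131} \approx - 68.673 i$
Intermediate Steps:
$g = i \sqrt{131}$ ($g = \sqrt{8 - 139} = \sqrt{-131} = i \sqrt{131} \approx 11.446 i$)
$g \left(-6\right) = i \sqrt{131} \left(-6\right) = - 6 i \sqrt{131}$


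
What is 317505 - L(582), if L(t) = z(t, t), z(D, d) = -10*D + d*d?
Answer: -15399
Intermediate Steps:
z(D, d) = d² - 10*D (z(D, d) = -10*D + d² = d² - 10*D)
L(t) = t² - 10*t
317505 - L(582) = 317505 - 582*(-10 + 582) = 317505 - 582*572 = 317505 - 1*332904 = 317505 - 332904 = -15399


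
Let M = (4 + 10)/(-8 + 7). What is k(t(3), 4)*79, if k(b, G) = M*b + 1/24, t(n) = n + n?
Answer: -159185/24 ≈ -6632.7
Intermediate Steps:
t(n) = 2*n
M = -14 (M = 14/(-1) = 14*(-1) = -14)
k(b, G) = 1/24 - 14*b (k(b, G) = -14*b + 1/24 = 1/24 - 14*b)
k(t(3), 4)*79 = (1/24 - 28*3)*79 = (1/24 - 14*6)*79 = (1/24 - 84)*79 = -2015/24*79 = -159185/24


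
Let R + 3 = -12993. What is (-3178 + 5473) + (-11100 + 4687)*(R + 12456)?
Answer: 3465315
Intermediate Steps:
R = -12996 (R = -3 - 12993 = -12996)
(-3178 + 5473) + (-11100 + 4687)*(R + 12456) = (-3178 + 5473) + (-11100 + 4687)*(-12996 + 12456) = 2295 - 6413*(-540) = 2295 + 3463020 = 3465315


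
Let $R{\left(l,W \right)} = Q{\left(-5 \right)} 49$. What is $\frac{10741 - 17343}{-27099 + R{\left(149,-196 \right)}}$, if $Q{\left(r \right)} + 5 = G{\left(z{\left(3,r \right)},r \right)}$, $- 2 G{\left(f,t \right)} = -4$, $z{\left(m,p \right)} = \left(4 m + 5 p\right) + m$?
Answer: $\frac{3301}{13623} \approx 0.24231$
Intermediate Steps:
$z{\left(m,p \right)} = 5 m + 5 p$
$G{\left(f,t \right)} = 2$ ($G{\left(f,t \right)} = \left(- \frac{1}{2}\right) \left(-4\right) = 2$)
$Q{\left(r \right)} = -3$ ($Q{\left(r \right)} = -5 + 2 = -3$)
$R{\left(l,W \right)} = -147$ ($R{\left(l,W \right)} = \left(-3\right) 49 = -147$)
$\frac{10741 - 17343}{-27099 + R{\left(149,-196 \right)}} = \frac{10741 - 17343}{-27099 - 147} = - \frac{6602}{-27246} = \left(-6602\right) \left(- \frac{1}{27246}\right) = \frac{3301}{13623}$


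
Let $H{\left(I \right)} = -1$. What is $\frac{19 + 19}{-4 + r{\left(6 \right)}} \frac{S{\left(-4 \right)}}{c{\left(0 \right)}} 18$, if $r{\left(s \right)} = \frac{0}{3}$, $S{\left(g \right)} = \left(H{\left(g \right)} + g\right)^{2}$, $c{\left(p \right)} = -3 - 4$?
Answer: $\frac{4275}{7} \approx 610.71$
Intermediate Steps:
$c{\left(p \right)} = -7$
$S{\left(g \right)} = \left(-1 + g\right)^{2}$
$r{\left(s \right)} = 0$ ($r{\left(s \right)} = 0 \cdot \frac{1}{3} = 0$)
$\frac{19 + 19}{-4 + r{\left(6 \right)}} \frac{S{\left(-4 \right)}}{c{\left(0 \right)}} 18 = \frac{19 + 19}{-4 + 0} \frac{\left(-1 - 4\right)^{2}}{-7} \cdot 18 = \frac{38}{-4} \left(-5\right)^{2} \left(- \frac{1}{7}\right) 18 = 38 \left(- \frac{1}{4}\right) 25 \left(- \frac{1}{7}\right) 18 = \left(- \frac{19}{2}\right) \left(- \frac{25}{7}\right) 18 = \frac{475}{14} \cdot 18 = \frac{4275}{7}$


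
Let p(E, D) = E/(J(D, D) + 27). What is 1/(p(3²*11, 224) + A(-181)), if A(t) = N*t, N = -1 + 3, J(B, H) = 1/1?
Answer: -28/10037 ≈ -0.0027897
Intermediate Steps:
J(B, H) = 1
N = 2
p(E, D) = E/28 (p(E, D) = E/(1 + 27) = E/28)
A(t) = 2*t
1/(p(3²*11, 224) + A(-181)) = 1/((3²*11)/28 + 2*(-181)) = 1/((9*11)/28 - 362) = 1/((1/28)*99 - 362) = 1/(99/28 - 362) = 1/(-10037/28) = -28/10037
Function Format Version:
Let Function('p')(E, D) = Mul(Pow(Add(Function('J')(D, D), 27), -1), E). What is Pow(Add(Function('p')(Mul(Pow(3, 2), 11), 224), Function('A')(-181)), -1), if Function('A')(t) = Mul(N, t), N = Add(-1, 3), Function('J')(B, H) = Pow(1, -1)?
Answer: Rational(-28, 10037) ≈ -0.0027897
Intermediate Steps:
Function('J')(B, H) = 1
N = 2
Function('p')(E, D) = Mul(Rational(1, 28), E) (Function('p')(E, D) = Mul(Pow(Add(1, 27), -1), E) = Mul(Pow(28, -1), E) = Mul(Rational(1, 28), E))
Function('A')(t) = Mul(2, t)
Pow(Add(Function('p')(Mul(Pow(3, 2), 11), 224), Function('A')(-181)), -1) = Pow(Add(Mul(Rational(1, 28), Mul(Pow(3, 2), 11)), Mul(2, -181)), -1) = Pow(Add(Mul(Rational(1, 28), Mul(9, 11)), -362), -1) = Pow(Add(Mul(Rational(1, 28), 99), -362), -1) = Pow(Add(Rational(99, 28), -362), -1) = Pow(Rational(-10037, 28), -1) = Rational(-28, 10037)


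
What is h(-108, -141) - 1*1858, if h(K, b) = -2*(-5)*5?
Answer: -1808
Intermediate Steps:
h(K, b) = 50 (h(K, b) = 10*5 = 50)
h(-108, -141) - 1*1858 = 50 - 1*1858 = 50 - 1858 = -1808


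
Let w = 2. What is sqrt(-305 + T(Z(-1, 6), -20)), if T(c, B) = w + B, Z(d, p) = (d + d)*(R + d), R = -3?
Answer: I*sqrt(323) ≈ 17.972*I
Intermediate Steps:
Z(d, p) = 2*d*(-3 + d) (Z(d, p) = (d + d)*(-3 + d) = (2*d)*(-3 + d) = 2*d*(-3 + d))
T(c, B) = 2 + B
sqrt(-305 + T(Z(-1, 6), -20)) = sqrt(-305 + (2 - 20)) = sqrt(-305 - 18) = sqrt(-323) = I*sqrt(323)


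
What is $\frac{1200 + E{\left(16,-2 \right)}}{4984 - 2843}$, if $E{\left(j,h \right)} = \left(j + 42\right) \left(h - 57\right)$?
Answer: $- \frac{2222}{2141} \approx -1.0378$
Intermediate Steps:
$E{\left(j,h \right)} = \left(-57 + h\right) \left(42 + j\right)$ ($E{\left(j,h \right)} = \left(42 + j\right) \left(-57 + h\right) = \left(-57 + h\right) \left(42 + j\right)$)
$\frac{1200 + E{\left(16,-2 \right)}}{4984 - 2843} = \frac{1200 - 3422}{4984 - 2843} = \frac{1200 - 3422}{2141} = \left(1200 - 3422\right) \frac{1}{2141} = \left(-2222\right) \frac{1}{2141} = - \frac{2222}{2141}$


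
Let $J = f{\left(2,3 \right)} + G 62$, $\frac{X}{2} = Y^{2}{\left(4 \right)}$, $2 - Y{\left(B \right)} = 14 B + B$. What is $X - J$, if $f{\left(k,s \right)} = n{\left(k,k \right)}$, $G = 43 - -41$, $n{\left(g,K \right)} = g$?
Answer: $1518$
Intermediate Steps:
$G = 84$ ($G = 43 + 41 = 84$)
$f{\left(k,s \right)} = k$
$Y{\left(B \right)} = 2 - 15 B$ ($Y{\left(B \right)} = 2 - \left(14 B + B\right) = 2 - 15 B$)
$X = 6728$ ($X = 2 \left(2 - 60\right)^{2} = 2 \left(-58\right)^{2} = 2 \cdot 3364 = 6728$)
$J = 5210$ ($J = 2 + 84 \cdot 62 = 2 + 5208 = 5210$)
$X - J = 6728 - 5210 = 1518$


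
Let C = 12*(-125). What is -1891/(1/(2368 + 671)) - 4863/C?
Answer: -2873372879/500 ≈ -5.7467e+6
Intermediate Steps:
C = -1500
-1891/(1/(2368 + 671)) - 4863/C = -1891/(1/(2368 + 671)) - 4863/(-1500) = -1891/(1/3039) - 4863*(-1/1500) = -1891/1/3039 + 1621/500 = -1891*3039 + 1621/500 = -5746749 + 1621/500 = -2873372879/500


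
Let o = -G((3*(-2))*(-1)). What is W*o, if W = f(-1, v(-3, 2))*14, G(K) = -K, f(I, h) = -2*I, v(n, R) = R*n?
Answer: 168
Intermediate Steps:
W = 28 (W = -2*(-1)*14 = 2*14 = 28)
o = 6 (o = -(-1)*(3*(-2))*(-1) = -(-1)*(-6*(-1)) = -(-1)*6 = -1*(-6) = 6)
W*o = 28*6 = 168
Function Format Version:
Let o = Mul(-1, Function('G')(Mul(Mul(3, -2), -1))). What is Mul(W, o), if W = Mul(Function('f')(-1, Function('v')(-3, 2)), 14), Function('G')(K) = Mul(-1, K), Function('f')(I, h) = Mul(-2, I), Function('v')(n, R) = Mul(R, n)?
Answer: 168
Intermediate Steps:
W = 28 (W = Mul(Mul(-2, -1), 14) = Mul(2, 14) = 28)
o = 6 (o = Mul(-1, Mul(-1, Mul(Mul(3, -2), -1))) = Mul(-1, Mul(-1, Mul(-6, -1))) = Mul(-1, Mul(-1, 6)) = Mul(-1, -6) = 6)
Mul(W, o) = Mul(28, 6) = 168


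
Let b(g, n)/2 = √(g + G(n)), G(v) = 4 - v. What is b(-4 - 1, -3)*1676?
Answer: 3352*√2 ≈ 4740.4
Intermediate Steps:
b(g, n) = 2*√(4 + g - n) (b(g, n) = 2*√(g + (4 - n)) = 2*√(4 + g - n))
b(-4 - 1, -3)*1676 = (2*√(4 + (-4 - 1) - 1*(-3)))*1676 = (2*√(4 - 5 + 3))*1676 = (2*√2)*1676 = 3352*√2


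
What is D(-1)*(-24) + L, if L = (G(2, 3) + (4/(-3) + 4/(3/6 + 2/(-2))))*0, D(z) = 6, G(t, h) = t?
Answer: -144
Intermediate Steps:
L = 0 (L = (2 + (4/(-3) + 4/(3/6 + 2/(-2))))*0 = (2 + (4*(-⅓) + 4/(3*(⅙) + 2*(-½))))*0 = (2 + (-4/3 + 4/(½ - 1)))*0 = (2 + (-4/3 + 4/(-½)))*0 = (2 + (-4/3 + 4*(-2)))*0 = (2 + (-4/3 - 8))*0 = (2 - 28/3)*0 = -22/3*0 = 0)
D(-1)*(-24) + L = 6*(-24) + 0 = -144 + 0 = -144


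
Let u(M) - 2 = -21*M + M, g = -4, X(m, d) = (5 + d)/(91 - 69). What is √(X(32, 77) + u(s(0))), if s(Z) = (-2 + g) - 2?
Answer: √20053/11 ≈ 12.874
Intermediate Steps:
X(m, d) = 5/22 + d/22 (X(m, d) = (5 + d)/22 = (5 + d)*(1/22) = 5/22 + d/22)
s(Z) = -8 (s(Z) = (-2 - 4) - 2 = -6 - 2 = -8)
u(M) = 2 - 20*M (u(M) = 2 + (-21*M + M) = 2 - 20*M)
√(X(32, 77) + u(s(0))) = √((5/22 + (1/22)*77) + (2 - 20*(-8))) = √((5/22 + 7/2) + (2 + 160)) = √(41/11 + 162) = √(1823/11) = √20053/11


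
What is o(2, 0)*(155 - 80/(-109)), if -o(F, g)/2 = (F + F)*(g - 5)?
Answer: 679000/109 ≈ 6229.4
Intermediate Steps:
o(F, g) = -4*F*(-5 + g) (o(F, g) = -2*(F + F)*(g - 5) = -2*2*F*(-5 + g) = -4*F*(-5 + g))
o(2, 0)*(155 - 80/(-109)) = (4*2*(5 - 1*0))*(155 - 80/(-109)) = (4*2*(5 + 0))*(155 - 80*(-1/109)) = (4*2*5)*(155 + 80/109) = 40*(16975/109) = 679000/109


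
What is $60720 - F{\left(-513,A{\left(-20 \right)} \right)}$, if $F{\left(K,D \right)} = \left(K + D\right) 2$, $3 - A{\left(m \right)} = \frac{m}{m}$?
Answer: $61742$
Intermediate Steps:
$A{\left(m \right)} = 2$ ($A{\left(m \right)} = 3 - \frac{m}{m} = 3 - 1 = 2$)
$F{\left(K,D \right)} = 2 D + 2 K$ ($F{\left(K,D \right)} = \left(D + K\right) 2 = 2 D + 2 K$)
$60720 - F{\left(-513,A{\left(-20 \right)} \right)} = 60720 - \left(2 \cdot 2 + 2 \left(-513\right)\right) = 60720 - \left(4 - 1026\right) = 60720 - -1022 = 60720 + 1022 = 61742$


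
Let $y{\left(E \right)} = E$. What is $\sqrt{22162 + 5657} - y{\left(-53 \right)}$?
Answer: $53 + 3 \sqrt{3091} \approx 219.79$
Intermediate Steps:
$\sqrt{22162 + 5657} - y{\left(-53 \right)} = \sqrt{22162 + 5657} - -53 = \sqrt{27819} + 53 = 3 \sqrt{3091} + 53 = 53 + 3 \sqrt{3091}$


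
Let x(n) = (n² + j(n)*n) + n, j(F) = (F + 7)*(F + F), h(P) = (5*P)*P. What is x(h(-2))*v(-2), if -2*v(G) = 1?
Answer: -11010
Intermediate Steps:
v(G) = -½ (v(G) = -½*1 = -½)
h(P) = 5*P²
j(F) = 2*F*(7 + F) (j(F) = (7 + F)*(2*F) = 2*F*(7 + F))
x(n) = n + n² + 2*n²*(7 + n) (x(n) = (n² + (2*n*(7 + n))*n) + n = (n² + 2*n²*(7 + n)) + n = n + n² + 2*n²*(7 + n))
x(h(-2))*v(-2) = ((5*(-2)²)*(1 + 5*(-2)² + 2*(5*(-2)²)*(7 + 5*(-2)²)))*(-½) = ((5*4)*(1 + 5*4 + 2*(5*4)*(7 + 5*4)))*(-½) = (20*(1 + 20 + 2*20*(7 + 20)))*(-½) = (20*(1 + 20 + 2*20*27))*(-½) = (20*(1 + 20 + 1080))*(-½) = (20*1101)*(-½) = 22020*(-½) = -11010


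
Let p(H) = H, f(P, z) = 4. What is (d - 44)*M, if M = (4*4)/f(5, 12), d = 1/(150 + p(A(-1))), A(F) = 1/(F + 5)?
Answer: -105760/601 ≈ -175.97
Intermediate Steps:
A(F) = 1/(5 + F)
d = 4/601 (d = 1/(150 + 1/(5 - 1)) = 1/(150 + 1/4) = 1/(150 + ¼) = 1/(601/4) = 4/601 ≈ 0.0066556)
M = 4 (M = (4*4)/4 = 16*(¼) = 4)
(d - 44)*M = (4/601 - 44)*4 = -26440/601*4 = -105760/601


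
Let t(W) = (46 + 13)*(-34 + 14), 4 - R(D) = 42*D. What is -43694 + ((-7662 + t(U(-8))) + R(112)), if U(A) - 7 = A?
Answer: -57236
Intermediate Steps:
U(A) = 7 + A
R(D) = 4 - 42*D
t(W) = -1180 (t(W) = 59*(-20) = -1180)
-43694 + ((-7662 + t(U(-8))) + R(112)) = -43694 + ((-7662 - 1180) + (4 - 42*112)) = -43694 + (-8842 + (4 - 4704)) = -43694 + (-8842 - 4700) = -43694 - 13542 = -57236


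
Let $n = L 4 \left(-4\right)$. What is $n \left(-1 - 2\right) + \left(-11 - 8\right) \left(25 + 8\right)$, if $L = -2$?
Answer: $-723$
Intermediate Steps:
$n = 32$ ($n = \left(-2\right) 4 \left(-4\right) = \left(-8\right) \left(-4\right) = 32$)
$n \left(-1 - 2\right) + \left(-11 - 8\right) \left(25 + 8\right) = 32 \left(-1 - 2\right) + \left(-11 - 8\right) \left(25 + 8\right) = 32 \left(-1 - 2\right) - 627 = 32 \left(-3\right) - 627 = -96 - 627 = -723$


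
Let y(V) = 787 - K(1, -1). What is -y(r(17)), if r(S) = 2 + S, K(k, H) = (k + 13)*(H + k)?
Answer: -787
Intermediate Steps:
K(k, H) = (13 + k)*(H + k)
y(V) = 787 (y(V) = 787 - (1**2 + 13*(-1) + 13*1 - 1*1) = 787 - (1 - 13 + 13 - 1) = 787 - 1*0 = 787 + 0 = 787)
-y(r(17)) = -1*787 = -787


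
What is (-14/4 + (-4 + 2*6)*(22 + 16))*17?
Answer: 10217/2 ≈ 5108.5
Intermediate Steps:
(-14/4 + (-4 + 2*6)*(22 + 16))*17 = (-14*¼ + (-4 + 12)*38)*17 = (-7/2 + 8*38)*17 = (-7/2 + 304)*17 = (601/2)*17 = 10217/2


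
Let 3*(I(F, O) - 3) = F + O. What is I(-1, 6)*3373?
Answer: 47222/3 ≈ 15741.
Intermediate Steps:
I(F, O) = 3 + F/3 + O/3 (I(F, O) = 3 + (F + O)/3 = 3 + (F/3 + O/3) = 3 + F/3 + O/3)
I(-1, 6)*3373 = (3 + (1/3)*(-1) + (1/3)*6)*3373 = (3 - 1/3 + 2)*3373 = (14/3)*3373 = 47222/3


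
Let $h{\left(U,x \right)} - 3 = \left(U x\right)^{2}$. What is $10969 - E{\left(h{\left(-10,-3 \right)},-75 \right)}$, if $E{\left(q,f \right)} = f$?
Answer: $11044$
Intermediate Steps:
$h{\left(U,x \right)} = 3 + U^{2} x^{2}$ ($h{\left(U,x \right)} = 3 + \left(U x\right)^{2} = 3 + U^{2} x^{2}$)
$10969 - E{\left(h{\left(-10,-3 \right)},-75 \right)} = 10969 - -75 = 10969 + 75 = 11044$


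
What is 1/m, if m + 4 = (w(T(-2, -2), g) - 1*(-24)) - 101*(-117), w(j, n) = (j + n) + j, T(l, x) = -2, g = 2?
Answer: 1/11835 ≈ 8.4495e-5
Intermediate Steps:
w(j, n) = n + 2*j
m = 11835 (m = -4 + (((2 + 2*(-2)) - 1*(-24)) - 101*(-117)) = -4 + (((2 - 4) + 24) + 11817) = -4 + ((-2 + 24) + 11817) = -4 + (22 + 11817) = -4 + 11839 = 11835)
1/m = 1/11835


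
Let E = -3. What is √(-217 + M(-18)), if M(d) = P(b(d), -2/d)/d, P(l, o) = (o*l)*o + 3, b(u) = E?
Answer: I*√158313/27 ≈ 14.737*I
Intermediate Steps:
b(u) = -3
P(l, o) = 3 + l*o² (P(l, o) = (l*o)*o + 3 = l*o² + 3 = 3 + l*o²)
M(d) = (3 - 12/d²)/d (M(d) = (3 - 3*4/d²)/d = (3 - 12/d²)/d)
√(-217 + M(-18)) = √(-217 + (-12/(-18)³ + 3/(-18))) = √(-217 + (-12*(-1/5832) + 3*(-1/18))) = √(-217 + (1/486 - ⅙)) = √(-217 - 40/243) = √(-52771/243) = I*√158313/27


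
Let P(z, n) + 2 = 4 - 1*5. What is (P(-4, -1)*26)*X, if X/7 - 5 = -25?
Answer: 10920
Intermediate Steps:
P(z, n) = -3 (P(z, n) = -2 + (4 - 1*5) = -2 + (4 - 5) = -2 - 1 = -3)
X = -140 (X = 35 + 7*(-25) = 35 - 175 = -140)
(P(-4, -1)*26)*X = -3*26*(-140) = -78*(-140) = 10920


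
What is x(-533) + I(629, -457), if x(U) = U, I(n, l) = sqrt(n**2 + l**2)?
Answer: -533 + sqrt(604490) ≈ 244.49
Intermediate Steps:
I(n, l) = sqrt(l**2 + n**2)
x(-533) + I(629, -457) = -533 + sqrt((-457)**2 + 629**2) = -533 + sqrt(208849 + 395641) = -533 + sqrt(604490)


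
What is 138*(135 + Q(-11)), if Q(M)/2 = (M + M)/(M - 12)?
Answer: 18894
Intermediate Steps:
Q(M) = 4*M/(-12 + M) (Q(M) = 2*((M + M)/(M - 12)) = 2*((2*M)/(-12 + M)) = 2*(2*M/(-12 + M)) = 4*M/(-12 + M))
138*(135 + Q(-11)) = 138*(135 + 4*(-11)/(-12 - 11)) = 138*(135 + 4*(-11)/(-23)) = 138*(135 + 4*(-11)*(-1/23)) = 138*(135 + 44/23) = 138*(3149/23) = 18894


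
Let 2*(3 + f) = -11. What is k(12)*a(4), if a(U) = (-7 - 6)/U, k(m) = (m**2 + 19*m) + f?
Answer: -9451/8 ≈ -1181.4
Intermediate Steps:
f = -17/2 (f = -3 + (1/2)*(-11) = -3 - 11/2 = -17/2 ≈ -8.5000)
k(m) = -17/2 + m**2 + 19*m (k(m) = (m**2 + 19*m) - 17/2 = -17/2 + m**2 + 19*m)
a(U) = -13/U
k(12)*a(4) = (-17/2 + 12**2 + 19*12)*(-13/4) = (-17/2 + 144 + 228)*(-13*1/4) = (727/2)*(-13/4) = -9451/8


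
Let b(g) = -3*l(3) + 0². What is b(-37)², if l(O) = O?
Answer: 81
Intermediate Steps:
b(g) = -9 (b(g) = -3*3 + 0² = -9 + 0 = -9)
b(-37)² = (-9)² = 81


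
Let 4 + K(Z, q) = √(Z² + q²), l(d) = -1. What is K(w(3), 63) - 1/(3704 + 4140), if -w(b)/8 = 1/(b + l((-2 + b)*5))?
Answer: -31377/7844 + √3985 ≈ 59.127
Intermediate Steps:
w(b) = -8/(-1 + b) (w(b) = -8/(b - 1) = -8/(-1 + b))
K(Z, q) = -4 + √(Z² + q²)
K(w(3), 63) - 1/(3704 + 4140) = (-4 + √((-8/(-1 + 3))² + 63²)) - 1/(3704 + 4140) = (-4 + √((-8/2)² + 3969)) - 1/7844 = (-4 + √((-8*½)² + 3969)) - 1*1/7844 = (-4 + √((-4)² + 3969)) - 1/7844 = (-4 + √(16 + 3969)) - 1/7844 = (-4 + √3985) - 1/7844 = -31377/7844 + √3985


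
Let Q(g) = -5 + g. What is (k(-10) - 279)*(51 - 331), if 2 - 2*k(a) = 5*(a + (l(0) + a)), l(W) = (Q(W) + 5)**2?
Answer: 63840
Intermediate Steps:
l(W) = W**2 (l(W) = ((-5 + W) + 5)**2 = W**2)
k(a) = 1 - 5*a (k(a) = 1 - 5*(a + (0**2 + a))/2 = 1 - 5*(a + (0 + a))/2 = 1 - 5*(a + a)/2 = 1 - 5*2*a/2 = 1 - 5*a)
(k(-10) - 279)*(51 - 331) = ((1 - 5*(-10)) - 279)*(51 - 331) = ((1 + 50) - 279)*(-280) = (51 - 279)*(-280) = -228*(-280) = 63840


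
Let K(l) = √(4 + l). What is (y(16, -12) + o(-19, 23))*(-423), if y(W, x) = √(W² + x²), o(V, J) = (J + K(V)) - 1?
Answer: -17766 - 423*I*√15 ≈ -17766.0 - 1638.3*I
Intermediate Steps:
o(V, J) = -1 + J + √(4 + V) (o(V, J) = (J + √(4 + V)) - 1 = -1 + J + √(4 + V))
(y(16, -12) + o(-19, 23))*(-423) = (√(16² + (-12)²) + (-1 + 23 + √(4 - 19)))*(-423) = (√(256 + 144) + (-1 + 23 + √(-15)))*(-423) = (√400 + (-1 + 23 + I*√15))*(-423) = (20 + (22 + I*√15))*(-423) = (42 + I*√15)*(-423) = -17766 - 423*I*√15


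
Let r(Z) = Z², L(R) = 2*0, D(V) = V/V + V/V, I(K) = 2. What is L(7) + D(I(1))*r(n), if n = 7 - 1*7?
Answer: 0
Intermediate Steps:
D(V) = 2 (D(V) = 1 + 1 = 2)
L(R) = 0
n = 0 (n = 7 - 7 = 0)
L(7) + D(I(1))*r(n) = 0 + 2*0² = 0 + 2*0 = 0 + 0 = 0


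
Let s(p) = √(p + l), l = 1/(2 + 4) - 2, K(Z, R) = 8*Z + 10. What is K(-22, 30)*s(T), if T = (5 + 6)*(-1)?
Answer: -83*I*√462/3 ≈ -594.67*I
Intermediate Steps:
K(Z, R) = 10 + 8*Z
T = -11 (T = 11*(-1) = -11)
l = -11/6 (l = 1/6 - 2 = ⅙ - 2 = -11/6 ≈ -1.8333)
s(p) = √(-11/6 + p) (s(p) = √(p - 11/6) = √(-11/6 + p))
K(-22, 30)*s(T) = (10 + 8*(-22))*(√(-66 + 36*(-11))/6) = (10 - 176)*(√(-66 - 396)/6) = -83*√(-462)/3 = -83*I*√462/3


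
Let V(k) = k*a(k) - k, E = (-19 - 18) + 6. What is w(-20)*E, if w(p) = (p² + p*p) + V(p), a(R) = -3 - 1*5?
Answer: -30380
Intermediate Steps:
E = -31 (E = -37 + 6 = -31)
a(R) = -8 (a(R) = -3 - 5 = -8)
V(k) = -9*k (V(k) = k*(-8) - k = -8*k - k = -9*k)
w(p) = -9*p + 2*p² (w(p) = (p² + p*p) - 9*p = (p² + p²) - 9*p = 2*p² - 9*p = -9*p + 2*p²)
w(-20)*E = -20*(-9 + 2*(-20))*(-31) = -20*(-9 - 40)*(-31) = -20*(-49)*(-31) = 980*(-31) = -30380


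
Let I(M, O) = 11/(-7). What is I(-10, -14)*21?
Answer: -33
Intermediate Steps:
I(M, O) = -11/7 (I(M, O) = 11*(-1/7) = -11/7)
I(-10, -14)*21 = -11/7*21 = -33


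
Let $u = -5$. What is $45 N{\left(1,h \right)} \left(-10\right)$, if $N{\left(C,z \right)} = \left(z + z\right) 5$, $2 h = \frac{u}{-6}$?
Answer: $-1875$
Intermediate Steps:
$h = \frac{5}{12}$ ($h = \frac{\left(-5\right) \frac{1}{-6}}{2} = \frac{\left(-5\right) \left(- \frac{1}{6}\right)}{2} = \frac{1}{2} \cdot \frac{5}{6} = \frac{5}{12} \approx 0.41667$)
$N{\left(C,z \right)} = 10 z$ ($N{\left(C,z \right)} = 2 z 5 = 10 z$)
$45 N{\left(1,h \right)} \left(-10\right) = 45 \cdot 10 \cdot \frac{5}{12} \left(-10\right) = 45 \cdot \frac{25}{6} \left(-10\right) = \frac{375}{2} \left(-10\right) = -1875$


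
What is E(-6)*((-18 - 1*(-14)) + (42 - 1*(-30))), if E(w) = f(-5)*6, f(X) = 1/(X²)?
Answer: 408/25 ≈ 16.320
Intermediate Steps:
f(X) = X⁻²
E(w) = 6/25 (E(w) = 6/(-5)² = (1/25)*6 = 6/25)
E(-6)*((-18 - 1*(-14)) + (42 - 1*(-30))) = 6*((-18 - 1*(-14)) + (42 - 1*(-30)))/25 = 6*((-18 + 14) + (42 + 30))/25 = 6*(-4 + 72)/25 = (6/25)*68 = 408/25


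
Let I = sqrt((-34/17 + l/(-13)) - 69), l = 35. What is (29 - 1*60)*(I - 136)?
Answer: 4216 - 31*I*sqrt(12454)/13 ≈ 4216.0 - 266.12*I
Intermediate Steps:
I = I*sqrt(12454)/13 (I = sqrt((-34/17 + 35/(-13)) - 69) = sqrt((-34*1/17 + 35*(-1/13)) - 69) = sqrt((-2 - 35/13) - 69) = sqrt(-61/13 - 69) = sqrt(-958/13) = I*sqrt(12454)/13 ≈ 8.5844*I)
(29 - 1*60)*(I - 136) = (29 - 1*60)*(I*sqrt(12454)/13 - 136) = (29 - 60)*(-136 + I*sqrt(12454)/13) = -31*(-136 + I*sqrt(12454)/13) = 4216 - 31*I*sqrt(12454)/13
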